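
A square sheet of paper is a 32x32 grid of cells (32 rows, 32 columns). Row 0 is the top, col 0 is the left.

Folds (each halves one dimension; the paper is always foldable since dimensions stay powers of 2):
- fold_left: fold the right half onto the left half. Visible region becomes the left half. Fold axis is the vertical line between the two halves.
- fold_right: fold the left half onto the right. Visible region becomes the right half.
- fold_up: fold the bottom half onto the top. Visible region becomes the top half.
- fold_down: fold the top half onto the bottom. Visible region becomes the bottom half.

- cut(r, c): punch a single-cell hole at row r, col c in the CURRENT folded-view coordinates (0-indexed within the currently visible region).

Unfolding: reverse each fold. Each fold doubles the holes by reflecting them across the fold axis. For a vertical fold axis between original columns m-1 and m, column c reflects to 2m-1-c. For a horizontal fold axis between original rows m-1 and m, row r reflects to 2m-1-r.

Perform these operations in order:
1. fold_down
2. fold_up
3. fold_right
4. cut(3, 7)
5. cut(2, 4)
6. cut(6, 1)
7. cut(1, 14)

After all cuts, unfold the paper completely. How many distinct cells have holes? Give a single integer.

Op 1 fold_down: fold axis h@16; visible region now rows[16,32) x cols[0,32) = 16x32
Op 2 fold_up: fold axis h@24; visible region now rows[16,24) x cols[0,32) = 8x32
Op 3 fold_right: fold axis v@16; visible region now rows[16,24) x cols[16,32) = 8x16
Op 4 cut(3, 7): punch at orig (19,23); cuts so far [(19, 23)]; region rows[16,24) x cols[16,32) = 8x16
Op 5 cut(2, 4): punch at orig (18,20); cuts so far [(18, 20), (19, 23)]; region rows[16,24) x cols[16,32) = 8x16
Op 6 cut(6, 1): punch at orig (22,17); cuts so far [(18, 20), (19, 23), (22, 17)]; region rows[16,24) x cols[16,32) = 8x16
Op 7 cut(1, 14): punch at orig (17,30); cuts so far [(17, 30), (18, 20), (19, 23), (22, 17)]; region rows[16,24) x cols[16,32) = 8x16
Unfold 1 (reflect across v@16): 8 holes -> [(17, 1), (17, 30), (18, 11), (18, 20), (19, 8), (19, 23), (22, 14), (22, 17)]
Unfold 2 (reflect across h@24): 16 holes -> [(17, 1), (17, 30), (18, 11), (18, 20), (19, 8), (19, 23), (22, 14), (22, 17), (25, 14), (25, 17), (28, 8), (28, 23), (29, 11), (29, 20), (30, 1), (30, 30)]
Unfold 3 (reflect across h@16): 32 holes -> [(1, 1), (1, 30), (2, 11), (2, 20), (3, 8), (3, 23), (6, 14), (6, 17), (9, 14), (9, 17), (12, 8), (12, 23), (13, 11), (13, 20), (14, 1), (14, 30), (17, 1), (17, 30), (18, 11), (18, 20), (19, 8), (19, 23), (22, 14), (22, 17), (25, 14), (25, 17), (28, 8), (28, 23), (29, 11), (29, 20), (30, 1), (30, 30)]

Answer: 32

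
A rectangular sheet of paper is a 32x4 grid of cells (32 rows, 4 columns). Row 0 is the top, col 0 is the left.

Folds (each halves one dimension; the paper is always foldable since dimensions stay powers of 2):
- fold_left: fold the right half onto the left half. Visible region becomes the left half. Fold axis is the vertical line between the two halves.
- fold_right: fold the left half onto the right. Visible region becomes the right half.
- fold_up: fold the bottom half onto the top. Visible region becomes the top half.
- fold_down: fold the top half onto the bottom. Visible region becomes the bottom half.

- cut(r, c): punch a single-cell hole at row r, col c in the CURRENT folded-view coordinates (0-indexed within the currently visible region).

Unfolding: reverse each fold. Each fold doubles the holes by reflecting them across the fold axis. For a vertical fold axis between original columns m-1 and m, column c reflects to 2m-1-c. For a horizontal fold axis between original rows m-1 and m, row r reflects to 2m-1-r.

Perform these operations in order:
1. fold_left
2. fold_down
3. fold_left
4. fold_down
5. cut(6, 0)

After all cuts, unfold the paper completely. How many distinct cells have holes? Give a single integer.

Answer: 16

Derivation:
Op 1 fold_left: fold axis v@2; visible region now rows[0,32) x cols[0,2) = 32x2
Op 2 fold_down: fold axis h@16; visible region now rows[16,32) x cols[0,2) = 16x2
Op 3 fold_left: fold axis v@1; visible region now rows[16,32) x cols[0,1) = 16x1
Op 4 fold_down: fold axis h@24; visible region now rows[24,32) x cols[0,1) = 8x1
Op 5 cut(6, 0): punch at orig (30,0); cuts so far [(30, 0)]; region rows[24,32) x cols[0,1) = 8x1
Unfold 1 (reflect across h@24): 2 holes -> [(17, 0), (30, 0)]
Unfold 2 (reflect across v@1): 4 holes -> [(17, 0), (17, 1), (30, 0), (30, 1)]
Unfold 3 (reflect across h@16): 8 holes -> [(1, 0), (1, 1), (14, 0), (14, 1), (17, 0), (17, 1), (30, 0), (30, 1)]
Unfold 4 (reflect across v@2): 16 holes -> [(1, 0), (1, 1), (1, 2), (1, 3), (14, 0), (14, 1), (14, 2), (14, 3), (17, 0), (17, 1), (17, 2), (17, 3), (30, 0), (30, 1), (30, 2), (30, 3)]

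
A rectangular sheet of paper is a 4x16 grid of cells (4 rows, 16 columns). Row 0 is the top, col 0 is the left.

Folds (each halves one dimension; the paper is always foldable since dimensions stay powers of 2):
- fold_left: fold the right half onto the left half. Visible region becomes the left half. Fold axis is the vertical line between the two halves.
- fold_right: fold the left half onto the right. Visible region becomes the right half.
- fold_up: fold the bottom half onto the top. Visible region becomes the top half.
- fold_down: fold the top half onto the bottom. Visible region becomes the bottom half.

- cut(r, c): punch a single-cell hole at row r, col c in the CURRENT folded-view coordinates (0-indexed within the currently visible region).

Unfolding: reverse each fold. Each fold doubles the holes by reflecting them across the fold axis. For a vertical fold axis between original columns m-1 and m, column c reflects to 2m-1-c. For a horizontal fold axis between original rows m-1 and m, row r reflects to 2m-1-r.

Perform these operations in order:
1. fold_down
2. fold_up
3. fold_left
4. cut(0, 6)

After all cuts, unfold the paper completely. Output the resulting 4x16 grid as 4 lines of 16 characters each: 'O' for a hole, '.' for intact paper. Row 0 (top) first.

Op 1 fold_down: fold axis h@2; visible region now rows[2,4) x cols[0,16) = 2x16
Op 2 fold_up: fold axis h@3; visible region now rows[2,3) x cols[0,16) = 1x16
Op 3 fold_left: fold axis v@8; visible region now rows[2,3) x cols[0,8) = 1x8
Op 4 cut(0, 6): punch at orig (2,6); cuts so far [(2, 6)]; region rows[2,3) x cols[0,8) = 1x8
Unfold 1 (reflect across v@8): 2 holes -> [(2, 6), (2, 9)]
Unfold 2 (reflect across h@3): 4 holes -> [(2, 6), (2, 9), (3, 6), (3, 9)]
Unfold 3 (reflect across h@2): 8 holes -> [(0, 6), (0, 9), (1, 6), (1, 9), (2, 6), (2, 9), (3, 6), (3, 9)]

Answer: ......O..O......
......O..O......
......O..O......
......O..O......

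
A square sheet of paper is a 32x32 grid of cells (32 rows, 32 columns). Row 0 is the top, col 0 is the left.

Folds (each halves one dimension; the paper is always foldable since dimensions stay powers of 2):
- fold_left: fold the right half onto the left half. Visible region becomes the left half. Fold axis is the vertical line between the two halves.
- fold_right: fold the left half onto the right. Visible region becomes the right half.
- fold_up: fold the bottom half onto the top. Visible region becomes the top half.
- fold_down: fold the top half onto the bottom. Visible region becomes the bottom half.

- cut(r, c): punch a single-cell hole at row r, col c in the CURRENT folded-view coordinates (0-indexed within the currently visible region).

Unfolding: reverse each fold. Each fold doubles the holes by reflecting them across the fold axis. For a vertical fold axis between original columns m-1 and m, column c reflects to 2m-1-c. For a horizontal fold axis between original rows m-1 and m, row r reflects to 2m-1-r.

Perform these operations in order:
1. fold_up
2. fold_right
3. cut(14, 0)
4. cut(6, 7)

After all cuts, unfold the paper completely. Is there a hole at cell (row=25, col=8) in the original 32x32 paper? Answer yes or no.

Answer: yes

Derivation:
Op 1 fold_up: fold axis h@16; visible region now rows[0,16) x cols[0,32) = 16x32
Op 2 fold_right: fold axis v@16; visible region now rows[0,16) x cols[16,32) = 16x16
Op 3 cut(14, 0): punch at orig (14,16); cuts so far [(14, 16)]; region rows[0,16) x cols[16,32) = 16x16
Op 4 cut(6, 7): punch at orig (6,23); cuts so far [(6, 23), (14, 16)]; region rows[0,16) x cols[16,32) = 16x16
Unfold 1 (reflect across v@16): 4 holes -> [(6, 8), (6, 23), (14, 15), (14, 16)]
Unfold 2 (reflect across h@16): 8 holes -> [(6, 8), (6, 23), (14, 15), (14, 16), (17, 15), (17, 16), (25, 8), (25, 23)]
Holes: [(6, 8), (6, 23), (14, 15), (14, 16), (17, 15), (17, 16), (25, 8), (25, 23)]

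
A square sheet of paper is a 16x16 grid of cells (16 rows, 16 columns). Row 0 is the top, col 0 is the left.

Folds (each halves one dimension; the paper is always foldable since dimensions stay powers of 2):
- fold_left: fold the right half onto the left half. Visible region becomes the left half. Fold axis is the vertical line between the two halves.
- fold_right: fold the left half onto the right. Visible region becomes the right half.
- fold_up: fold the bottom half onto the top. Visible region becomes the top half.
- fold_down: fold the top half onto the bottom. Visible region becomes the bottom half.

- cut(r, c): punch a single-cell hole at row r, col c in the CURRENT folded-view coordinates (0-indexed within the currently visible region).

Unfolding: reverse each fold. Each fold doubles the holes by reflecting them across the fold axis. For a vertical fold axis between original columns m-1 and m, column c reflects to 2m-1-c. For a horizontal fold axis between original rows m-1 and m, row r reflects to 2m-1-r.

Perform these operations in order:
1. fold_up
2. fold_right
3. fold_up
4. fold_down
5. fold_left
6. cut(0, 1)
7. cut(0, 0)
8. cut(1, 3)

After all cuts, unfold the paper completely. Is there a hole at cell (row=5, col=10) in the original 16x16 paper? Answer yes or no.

Answer: no

Derivation:
Op 1 fold_up: fold axis h@8; visible region now rows[0,8) x cols[0,16) = 8x16
Op 2 fold_right: fold axis v@8; visible region now rows[0,8) x cols[8,16) = 8x8
Op 3 fold_up: fold axis h@4; visible region now rows[0,4) x cols[8,16) = 4x8
Op 4 fold_down: fold axis h@2; visible region now rows[2,4) x cols[8,16) = 2x8
Op 5 fold_left: fold axis v@12; visible region now rows[2,4) x cols[8,12) = 2x4
Op 6 cut(0, 1): punch at orig (2,9); cuts so far [(2, 9)]; region rows[2,4) x cols[8,12) = 2x4
Op 7 cut(0, 0): punch at orig (2,8); cuts so far [(2, 8), (2, 9)]; region rows[2,4) x cols[8,12) = 2x4
Op 8 cut(1, 3): punch at orig (3,11); cuts so far [(2, 8), (2, 9), (3, 11)]; region rows[2,4) x cols[8,12) = 2x4
Unfold 1 (reflect across v@12): 6 holes -> [(2, 8), (2, 9), (2, 14), (2, 15), (3, 11), (3, 12)]
Unfold 2 (reflect across h@2): 12 holes -> [(0, 11), (0, 12), (1, 8), (1, 9), (1, 14), (1, 15), (2, 8), (2, 9), (2, 14), (2, 15), (3, 11), (3, 12)]
Unfold 3 (reflect across h@4): 24 holes -> [(0, 11), (0, 12), (1, 8), (1, 9), (1, 14), (1, 15), (2, 8), (2, 9), (2, 14), (2, 15), (3, 11), (3, 12), (4, 11), (4, 12), (5, 8), (5, 9), (5, 14), (5, 15), (6, 8), (6, 9), (6, 14), (6, 15), (7, 11), (7, 12)]
Unfold 4 (reflect across v@8): 48 holes -> [(0, 3), (0, 4), (0, 11), (0, 12), (1, 0), (1, 1), (1, 6), (1, 7), (1, 8), (1, 9), (1, 14), (1, 15), (2, 0), (2, 1), (2, 6), (2, 7), (2, 8), (2, 9), (2, 14), (2, 15), (3, 3), (3, 4), (3, 11), (3, 12), (4, 3), (4, 4), (4, 11), (4, 12), (5, 0), (5, 1), (5, 6), (5, 7), (5, 8), (5, 9), (5, 14), (5, 15), (6, 0), (6, 1), (6, 6), (6, 7), (6, 8), (6, 9), (6, 14), (6, 15), (7, 3), (7, 4), (7, 11), (7, 12)]
Unfold 5 (reflect across h@8): 96 holes -> [(0, 3), (0, 4), (0, 11), (0, 12), (1, 0), (1, 1), (1, 6), (1, 7), (1, 8), (1, 9), (1, 14), (1, 15), (2, 0), (2, 1), (2, 6), (2, 7), (2, 8), (2, 9), (2, 14), (2, 15), (3, 3), (3, 4), (3, 11), (3, 12), (4, 3), (4, 4), (4, 11), (4, 12), (5, 0), (5, 1), (5, 6), (5, 7), (5, 8), (5, 9), (5, 14), (5, 15), (6, 0), (6, 1), (6, 6), (6, 7), (6, 8), (6, 9), (6, 14), (6, 15), (7, 3), (7, 4), (7, 11), (7, 12), (8, 3), (8, 4), (8, 11), (8, 12), (9, 0), (9, 1), (9, 6), (9, 7), (9, 8), (9, 9), (9, 14), (9, 15), (10, 0), (10, 1), (10, 6), (10, 7), (10, 8), (10, 9), (10, 14), (10, 15), (11, 3), (11, 4), (11, 11), (11, 12), (12, 3), (12, 4), (12, 11), (12, 12), (13, 0), (13, 1), (13, 6), (13, 7), (13, 8), (13, 9), (13, 14), (13, 15), (14, 0), (14, 1), (14, 6), (14, 7), (14, 8), (14, 9), (14, 14), (14, 15), (15, 3), (15, 4), (15, 11), (15, 12)]
Holes: [(0, 3), (0, 4), (0, 11), (0, 12), (1, 0), (1, 1), (1, 6), (1, 7), (1, 8), (1, 9), (1, 14), (1, 15), (2, 0), (2, 1), (2, 6), (2, 7), (2, 8), (2, 9), (2, 14), (2, 15), (3, 3), (3, 4), (3, 11), (3, 12), (4, 3), (4, 4), (4, 11), (4, 12), (5, 0), (5, 1), (5, 6), (5, 7), (5, 8), (5, 9), (5, 14), (5, 15), (6, 0), (6, 1), (6, 6), (6, 7), (6, 8), (6, 9), (6, 14), (6, 15), (7, 3), (7, 4), (7, 11), (7, 12), (8, 3), (8, 4), (8, 11), (8, 12), (9, 0), (9, 1), (9, 6), (9, 7), (9, 8), (9, 9), (9, 14), (9, 15), (10, 0), (10, 1), (10, 6), (10, 7), (10, 8), (10, 9), (10, 14), (10, 15), (11, 3), (11, 4), (11, 11), (11, 12), (12, 3), (12, 4), (12, 11), (12, 12), (13, 0), (13, 1), (13, 6), (13, 7), (13, 8), (13, 9), (13, 14), (13, 15), (14, 0), (14, 1), (14, 6), (14, 7), (14, 8), (14, 9), (14, 14), (14, 15), (15, 3), (15, 4), (15, 11), (15, 12)]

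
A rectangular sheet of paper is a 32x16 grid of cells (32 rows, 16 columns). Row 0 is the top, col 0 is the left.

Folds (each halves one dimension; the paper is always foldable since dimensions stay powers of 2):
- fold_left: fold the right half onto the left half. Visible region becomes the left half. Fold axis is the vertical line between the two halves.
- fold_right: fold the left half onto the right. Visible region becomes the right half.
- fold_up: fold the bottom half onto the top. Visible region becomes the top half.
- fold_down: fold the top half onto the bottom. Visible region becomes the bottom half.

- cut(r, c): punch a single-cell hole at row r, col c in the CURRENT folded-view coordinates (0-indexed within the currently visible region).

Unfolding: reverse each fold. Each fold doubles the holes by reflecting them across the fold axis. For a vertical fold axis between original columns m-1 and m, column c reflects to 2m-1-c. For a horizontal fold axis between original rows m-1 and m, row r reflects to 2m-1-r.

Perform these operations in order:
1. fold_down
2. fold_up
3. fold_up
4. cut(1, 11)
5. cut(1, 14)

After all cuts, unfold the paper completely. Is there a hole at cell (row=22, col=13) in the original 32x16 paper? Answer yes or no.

Answer: no

Derivation:
Op 1 fold_down: fold axis h@16; visible region now rows[16,32) x cols[0,16) = 16x16
Op 2 fold_up: fold axis h@24; visible region now rows[16,24) x cols[0,16) = 8x16
Op 3 fold_up: fold axis h@20; visible region now rows[16,20) x cols[0,16) = 4x16
Op 4 cut(1, 11): punch at orig (17,11); cuts so far [(17, 11)]; region rows[16,20) x cols[0,16) = 4x16
Op 5 cut(1, 14): punch at orig (17,14); cuts so far [(17, 11), (17, 14)]; region rows[16,20) x cols[0,16) = 4x16
Unfold 1 (reflect across h@20): 4 holes -> [(17, 11), (17, 14), (22, 11), (22, 14)]
Unfold 2 (reflect across h@24): 8 holes -> [(17, 11), (17, 14), (22, 11), (22, 14), (25, 11), (25, 14), (30, 11), (30, 14)]
Unfold 3 (reflect across h@16): 16 holes -> [(1, 11), (1, 14), (6, 11), (6, 14), (9, 11), (9, 14), (14, 11), (14, 14), (17, 11), (17, 14), (22, 11), (22, 14), (25, 11), (25, 14), (30, 11), (30, 14)]
Holes: [(1, 11), (1, 14), (6, 11), (6, 14), (9, 11), (9, 14), (14, 11), (14, 14), (17, 11), (17, 14), (22, 11), (22, 14), (25, 11), (25, 14), (30, 11), (30, 14)]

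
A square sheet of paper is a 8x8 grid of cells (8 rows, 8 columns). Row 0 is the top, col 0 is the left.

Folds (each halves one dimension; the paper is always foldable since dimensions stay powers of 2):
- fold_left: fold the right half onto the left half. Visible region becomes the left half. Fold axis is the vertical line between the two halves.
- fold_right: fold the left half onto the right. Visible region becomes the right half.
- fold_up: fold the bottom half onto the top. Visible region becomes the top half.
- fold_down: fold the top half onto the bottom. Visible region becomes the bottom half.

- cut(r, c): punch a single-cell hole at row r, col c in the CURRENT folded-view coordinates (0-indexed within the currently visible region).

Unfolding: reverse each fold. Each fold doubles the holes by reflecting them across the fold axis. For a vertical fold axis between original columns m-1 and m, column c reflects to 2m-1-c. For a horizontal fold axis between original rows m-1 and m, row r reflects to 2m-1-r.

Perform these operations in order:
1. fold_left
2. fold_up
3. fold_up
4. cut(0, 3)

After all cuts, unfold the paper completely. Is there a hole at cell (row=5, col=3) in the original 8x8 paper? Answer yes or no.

Answer: no

Derivation:
Op 1 fold_left: fold axis v@4; visible region now rows[0,8) x cols[0,4) = 8x4
Op 2 fold_up: fold axis h@4; visible region now rows[0,4) x cols[0,4) = 4x4
Op 3 fold_up: fold axis h@2; visible region now rows[0,2) x cols[0,4) = 2x4
Op 4 cut(0, 3): punch at orig (0,3); cuts so far [(0, 3)]; region rows[0,2) x cols[0,4) = 2x4
Unfold 1 (reflect across h@2): 2 holes -> [(0, 3), (3, 3)]
Unfold 2 (reflect across h@4): 4 holes -> [(0, 3), (3, 3), (4, 3), (7, 3)]
Unfold 3 (reflect across v@4): 8 holes -> [(0, 3), (0, 4), (3, 3), (3, 4), (4, 3), (4, 4), (7, 3), (7, 4)]
Holes: [(0, 3), (0, 4), (3, 3), (3, 4), (4, 3), (4, 4), (7, 3), (7, 4)]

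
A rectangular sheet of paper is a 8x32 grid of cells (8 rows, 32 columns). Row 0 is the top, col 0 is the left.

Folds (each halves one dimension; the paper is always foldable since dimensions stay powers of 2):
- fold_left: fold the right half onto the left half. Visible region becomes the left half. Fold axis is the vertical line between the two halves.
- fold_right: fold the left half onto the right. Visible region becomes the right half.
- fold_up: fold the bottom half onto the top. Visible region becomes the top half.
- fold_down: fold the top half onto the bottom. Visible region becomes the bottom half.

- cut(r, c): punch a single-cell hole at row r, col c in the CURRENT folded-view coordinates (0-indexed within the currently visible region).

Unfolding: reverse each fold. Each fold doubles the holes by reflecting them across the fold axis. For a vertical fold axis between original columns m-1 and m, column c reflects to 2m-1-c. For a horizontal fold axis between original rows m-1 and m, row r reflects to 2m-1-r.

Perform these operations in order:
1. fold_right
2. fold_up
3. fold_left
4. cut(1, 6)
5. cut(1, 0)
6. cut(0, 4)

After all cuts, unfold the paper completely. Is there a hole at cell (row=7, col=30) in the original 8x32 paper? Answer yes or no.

Answer: no

Derivation:
Op 1 fold_right: fold axis v@16; visible region now rows[0,8) x cols[16,32) = 8x16
Op 2 fold_up: fold axis h@4; visible region now rows[0,4) x cols[16,32) = 4x16
Op 3 fold_left: fold axis v@24; visible region now rows[0,4) x cols[16,24) = 4x8
Op 4 cut(1, 6): punch at orig (1,22); cuts so far [(1, 22)]; region rows[0,4) x cols[16,24) = 4x8
Op 5 cut(1, 0): punch at orig (1,16); cuts so far [(1, 16), (1, 22)]; region rows[0,4) x cols[16,24) = 4x8
Op 6 cut(0, 4): punch at orig (0,20); cuts so far [(0, 20), (1, 16), (1, 22)]; region rows[0,4) x cols[16,24) = 4x8
Unfold 1 (reflect across v@24): 6 holes -> [(0, 20), (0, 27), (1, 16), (1, 22), (1, 25), (1, 31)]
Unfold 2 (reflect across h@4): 12 holes -> [(0, 20), (0, 27), (1, 16), (1, 22), (1, 25), (1, 31), (6, 16), (6, 22), (6, 25), (6, 31), (7, 20), (7, 27)]
Unfold 3 (reflect across v@16): 24 holes -> [(0, 4), (0, 11), (0, 20), (0, 27), (1, 0), (1, 6), (1, 9), (1, 15), (1, 16), (1, 22), (1, 25), (1, 31), (6, 0), (6, 6), (6, 9), (6, 15), (6, 16), (6, 22), (6, 25), (6, 31), (7, 4), (7, 11), (7, 20), (7, 27)]
Holes: [(0, 4), (0, 11), (0, 20), (0, 27), (1, 0), (1, 6), (1, 9), (1, 15), (1, 16), (1, 22), (1, 25), (1, 31), (6, 0), (6, 6), (6, 9), (6, 15), (6, 16), (6, 22), (6, 25), (6, 31), (7, 4), (7, 11), (7, 20), (7, 27)]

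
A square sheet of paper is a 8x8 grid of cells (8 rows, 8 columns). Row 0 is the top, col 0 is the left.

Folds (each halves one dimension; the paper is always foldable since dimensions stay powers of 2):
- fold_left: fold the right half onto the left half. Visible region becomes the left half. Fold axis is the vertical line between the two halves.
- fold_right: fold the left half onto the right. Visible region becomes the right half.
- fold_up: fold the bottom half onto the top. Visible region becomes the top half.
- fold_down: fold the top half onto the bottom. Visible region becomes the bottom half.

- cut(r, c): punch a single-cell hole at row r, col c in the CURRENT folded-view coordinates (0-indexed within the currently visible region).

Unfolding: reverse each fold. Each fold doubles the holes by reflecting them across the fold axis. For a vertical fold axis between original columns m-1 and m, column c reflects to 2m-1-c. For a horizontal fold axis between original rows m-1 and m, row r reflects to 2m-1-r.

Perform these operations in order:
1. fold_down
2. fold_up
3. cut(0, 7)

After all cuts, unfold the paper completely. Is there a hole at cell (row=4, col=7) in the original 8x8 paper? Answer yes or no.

Op 1 fold_down: fold axis h@4; visible region now rows[4,8) x cols[0,8) = 4x8
Op 2 fold_up: fold axis h@6; visible region now rows[4,6) x cols[0,8) = 2x8
Op 3 cut(0, 7): punch at orig (4,7); cuts so far [(4, 7)]; region rows[4,6) x cols[0,8) = 2x8
Unfold 1 (reflect across h@6): 2 holes -> [(4, 7), (7, 7)]
Unfold 2 (reflect across h@4): 4 holes -> [(0, 7), (3, 7), (4, 7), (7, 7)]
Holes: [(0, 7), (3, 7), (4, 7), (7, 7)]

Answer: yes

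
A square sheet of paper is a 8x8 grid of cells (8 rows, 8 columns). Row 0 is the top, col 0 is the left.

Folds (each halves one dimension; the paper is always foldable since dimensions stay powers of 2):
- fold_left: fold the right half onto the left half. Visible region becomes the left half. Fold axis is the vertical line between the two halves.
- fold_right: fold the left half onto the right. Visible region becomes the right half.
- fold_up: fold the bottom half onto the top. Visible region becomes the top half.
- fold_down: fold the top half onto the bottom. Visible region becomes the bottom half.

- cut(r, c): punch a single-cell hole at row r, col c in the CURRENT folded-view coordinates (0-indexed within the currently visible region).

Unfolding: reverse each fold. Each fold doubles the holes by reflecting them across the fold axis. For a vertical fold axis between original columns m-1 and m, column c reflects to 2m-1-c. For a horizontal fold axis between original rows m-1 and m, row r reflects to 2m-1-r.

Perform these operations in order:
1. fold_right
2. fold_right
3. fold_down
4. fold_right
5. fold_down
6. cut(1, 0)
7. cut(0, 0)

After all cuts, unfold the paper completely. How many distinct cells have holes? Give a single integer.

Op 1 fold_right: fold axis v@4; visible region now rows[0,8) x cols[4,8) = 8x4
Op 2 fold_right: fold axis v@6; visible region now rows[0,8) x cols[6,8) = 8x2
Op 3 fold_down: fold axis h@4; visible region now rows[4,8) x cols[6,8) = 4x2
Op 4 fold_right: fold axis v@7; visible region now rows[4,8) x cols[7,8) = 4x1
Op 5 fold_down: fold axis h@6; visible region now rows[6,8) x cols[7,8) = 2x1
Op 6 cut(1, 0): punch at orig (7,7); cuts so far [(7, 7)]; region rows[6,8) x cols[7,8) = 2x1
Op 7 cut(0, 0): punch at orig (6,7); cuts so far [(6, 7), (7, 7)]; region rows[6,8) x cols[7,8) = 2x1
Unfold 1 (reflect across h@6): 4 holes -> [(4, 7), (5, 7), (6, 7), (7, 7)]
Unfold 2 (reflect across v@7): 8 holes -> [(4, 6), (4, 7), (5, 6), (5, 7), (6, 6), (6, 7), (7, 6), (7, 7)]
Unfold 3 (reflect across h@4): 16 holes -> [(0, 6), (0, 7), (1, 6), (1, 7), (2, 6), (2, 7), (3, 6), (3, 7), (4, 6), (4, 7), (5, 6), (5, 7), (6, 6), (6, 7), (7, 6), (7, 7)]
Unfold 4 (reflect across v@6): 32 holes -> [(0, 4), (0, 5), (0, 6), (0, 7), (1, 4), (1, 5), (1, 6), (1, 7), (2, 4), (2, 5), (2, 6), (2, 7), (3, 4), (3, 5), (3, 6), (3, 7), (4, 4), (4, 5), (4, 6), (4, 7), (5, 4), (5, 5), (5, 6), (5, 7), (6, 4), (6, 5), (6, 6), (6, 7), (7, 4), (7, 5), (7, 6), (7, 7)]
Unfold 5 (reflect across v@4): 64 holes -> [(0, 0), (0, 1), (0, 2), (0, 3), (0, 4), (0, 5), (0, 6), (0, 7), (1, 0), (1, 1), (1, 2), (1, 3), (1, 4), (1, 5), (1, 6), (1, 7), (2, 0), (2, 1), (2, 2), (2, 3), (2, 4), (2, 5), (2, 6), (2, 7), (3, 0), (3, 1), (3, 2), (3, 3), (3, 4), (3, 5), (3, 6), (3, 7), (4, 0), (4, 1), (4, 2), (4, 3), (4, 4), (4, 5), (4, 6), (4, 7), (5, 0), (5, 1), (5, 2), (5, 3), (5, 4), (5, 5), (5, 6), (5, 7), (6, 0), (6, 1), (6, 2), (6, 3), (6, 4), (6, 5), (6, 6), (6, 7), (7, 0), (7, 1), (7, 2), (7, 3), (7, 4), (7, 5), (7, 6), (7, 7)]

Answer: 64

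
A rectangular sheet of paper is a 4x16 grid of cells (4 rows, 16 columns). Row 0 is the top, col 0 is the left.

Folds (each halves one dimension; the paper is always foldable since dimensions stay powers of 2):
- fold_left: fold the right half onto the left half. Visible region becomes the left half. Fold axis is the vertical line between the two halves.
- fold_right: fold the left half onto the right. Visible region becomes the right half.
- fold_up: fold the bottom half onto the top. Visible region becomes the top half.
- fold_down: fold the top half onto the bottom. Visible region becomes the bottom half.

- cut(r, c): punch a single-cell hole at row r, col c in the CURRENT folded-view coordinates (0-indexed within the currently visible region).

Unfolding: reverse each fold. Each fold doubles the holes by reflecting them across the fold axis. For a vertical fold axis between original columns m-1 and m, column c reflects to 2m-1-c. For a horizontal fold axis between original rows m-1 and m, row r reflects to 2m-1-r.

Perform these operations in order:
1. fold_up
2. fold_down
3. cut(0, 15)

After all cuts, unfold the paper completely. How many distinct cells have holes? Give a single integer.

Answer: 4

Derivation:
Op 1 fold_up: fold axis h@2; visible region now rows[0,2) x cols[0,16) = 2x16
Op 2 fold_down: fold axis h@1; visible region now rows[1,2) x cols[0,16) = 1x16
Op 3 cut(0, 15): punch at orig (1,15); cuts so far [(1, 15)]; region rows[1,2) x cols[0,16) = 1x16
Unfold 1 (reflect across h@1): 2 holes -> [(0, 15), (1, 15)]
Unfold 2 (reflect across h@2): 4 holes -> [(0, 15), (1, 15), (2, 15), (3, 15)]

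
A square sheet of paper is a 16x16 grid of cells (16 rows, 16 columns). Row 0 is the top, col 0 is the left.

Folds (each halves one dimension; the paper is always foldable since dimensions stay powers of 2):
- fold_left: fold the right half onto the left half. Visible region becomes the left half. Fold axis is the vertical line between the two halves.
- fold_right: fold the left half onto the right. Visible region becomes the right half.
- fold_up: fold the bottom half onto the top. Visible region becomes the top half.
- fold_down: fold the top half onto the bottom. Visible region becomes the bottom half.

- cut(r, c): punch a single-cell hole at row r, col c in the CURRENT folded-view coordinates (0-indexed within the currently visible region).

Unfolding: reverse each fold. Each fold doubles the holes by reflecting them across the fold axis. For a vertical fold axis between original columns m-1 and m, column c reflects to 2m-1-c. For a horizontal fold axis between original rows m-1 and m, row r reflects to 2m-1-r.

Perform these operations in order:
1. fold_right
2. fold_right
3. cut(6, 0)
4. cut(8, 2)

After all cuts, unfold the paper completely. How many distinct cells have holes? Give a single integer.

Answer: 8

Derivation:
Op 1 fold_right: fold axis v@8; visible region now rows[0,16) x cols[8,16) = 16x8
Op 2 fold_right: fold axis v@12; visible region now rows[0,16) x cols[12,16) = 16x4
Op 3 cut(6, 0): punch at orig (6,12); cuts so far [(6, 12)]; region rows[0,16) x cols[12,16) = 16x4
Op 4 cut(8, 2): punch at orig (8,14); cuts so far [(6, 12), (8, 14)]; region rows[0,16) x cols[12,16) = 16x4
Unfold 1 (reflect across v@12): 4 holes -> [(6, 11), (6, 12), (8, 9), (8, 14)]
Unfold 2 (reflect across v@8): 8 holes -> [(6, 3), (6, 4), (6, 11), (6, 12), (8, 1), (8, 6), (8, 9), (8, 14)]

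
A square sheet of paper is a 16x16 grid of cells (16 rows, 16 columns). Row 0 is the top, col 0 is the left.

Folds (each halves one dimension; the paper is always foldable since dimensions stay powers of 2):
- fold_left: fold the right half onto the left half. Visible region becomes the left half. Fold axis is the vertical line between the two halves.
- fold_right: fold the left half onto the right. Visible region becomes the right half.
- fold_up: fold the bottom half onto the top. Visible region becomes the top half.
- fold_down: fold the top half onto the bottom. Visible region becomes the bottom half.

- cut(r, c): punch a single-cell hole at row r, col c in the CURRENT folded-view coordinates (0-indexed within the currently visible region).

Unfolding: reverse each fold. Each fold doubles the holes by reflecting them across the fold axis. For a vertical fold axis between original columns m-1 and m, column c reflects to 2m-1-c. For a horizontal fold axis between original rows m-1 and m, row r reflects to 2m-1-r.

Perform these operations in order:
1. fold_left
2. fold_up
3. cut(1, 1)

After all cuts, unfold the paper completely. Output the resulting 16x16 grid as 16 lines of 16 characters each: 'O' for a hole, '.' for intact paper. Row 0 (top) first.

Answer: ................
.O............O.
................
................
................
................
................
................
................
................
................
................
................
................
.O............O.
................

Derivation:
Op 1 fold_left: fold axis v@8; visible region now rows[0,16) x cols[0,8) = 16x8
Op 2 fold_up: fold axis h@8; visible region now rows[0,8) x cols[0,8) = 8x8
Op 3 cut(1, 1): punch at orig (1,1); cuts so far [(1, 1)]; region rows[0,8) x cols[0,8) = 8x8
Unfold 1 (reflect across h@8): 2 holes -> [(1, 1), (14, 1)]
Unfold 2 (reflect across v@8): 4 holes -> [(1, 1), (1, 14), (14, 1), (14, 14)]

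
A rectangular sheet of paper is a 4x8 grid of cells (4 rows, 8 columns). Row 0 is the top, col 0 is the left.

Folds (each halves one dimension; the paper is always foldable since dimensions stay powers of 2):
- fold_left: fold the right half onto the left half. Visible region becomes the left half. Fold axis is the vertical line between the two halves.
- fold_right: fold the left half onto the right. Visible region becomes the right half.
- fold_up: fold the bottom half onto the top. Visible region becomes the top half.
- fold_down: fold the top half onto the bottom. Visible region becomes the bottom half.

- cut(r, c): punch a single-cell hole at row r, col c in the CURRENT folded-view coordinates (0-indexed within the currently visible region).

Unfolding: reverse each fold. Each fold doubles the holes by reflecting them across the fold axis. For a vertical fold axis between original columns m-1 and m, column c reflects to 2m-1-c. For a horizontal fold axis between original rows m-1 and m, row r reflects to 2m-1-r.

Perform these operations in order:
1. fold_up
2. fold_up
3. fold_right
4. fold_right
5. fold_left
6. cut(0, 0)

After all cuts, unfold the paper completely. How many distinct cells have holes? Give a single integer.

Answer: 32

Derivation:
Op 1 fold_up: fold axis h@2; visible region now rows[0,2) x cols[0,8) = 2x8
Op 2 fold_up: fold axis h@1; visible region now rows[0,1) x cols[0,8) = 1x8
Op 3 fold_right: fold axis v@4; visible region now rows[0,1) x cols[4,8) = 1x4
Op 4 fold_right: fold axis v@6; visible region now rows[0,1) x cols[6,8) = 1x2
Op 5 fold_left: fold axis v@7; visible region now rows[0,1) x cols[6,7) = 1x1
Op 6 cut(0, 0): punch at orig (0,6); cuts so far [(0, 6)]; region rows[0,1) x cols[6,7) = 1x1
Unfold 1 (reflect across v@7): 2 holes -> [(0, 6), (0, 7)]
Unfold 2 (reflect across v@6): 4 holes -> [(0, 4), (0, 5), (0, 6), (0, 7)]
Unfold 3 (reflect across v@4): 8 holes -> [(0, 0), (0, 1), (0, 2), (0, 3), (0, 4), (0, 5), (0, 6), (0, 7)]
Unfold 4 (reflect across h@1): 16 holes -> [(0, 0), (0, 1), (0, 2), (0, 3), (0, 4), (0, 5), (0, 6), (0, 7), (1, 0), (1, 1), (1, 2), (1, 3), (1, 4), (1, 5), (1, 6), (1, 7)]
Unfold 5 (reflect across h@2): 32 holes -> [(0, 0), (0, 1), (0, 2), (0, 3), (0, 4), (0, 5), (0, 6), (0, 7), (1, 0), (1, 1), (1, 2), (1, 3), (1, 4), (1, 5), (1, 6), (1, 7), (2, 0), (2, 1), (2, 2), (2, 3), (2, 4), (2, 5), (2, 6), (2, 7), (3, 0), (3, 1), (3, 2), (3, 3), (3, 4), (3, 5), (3, 6), (3, 7)]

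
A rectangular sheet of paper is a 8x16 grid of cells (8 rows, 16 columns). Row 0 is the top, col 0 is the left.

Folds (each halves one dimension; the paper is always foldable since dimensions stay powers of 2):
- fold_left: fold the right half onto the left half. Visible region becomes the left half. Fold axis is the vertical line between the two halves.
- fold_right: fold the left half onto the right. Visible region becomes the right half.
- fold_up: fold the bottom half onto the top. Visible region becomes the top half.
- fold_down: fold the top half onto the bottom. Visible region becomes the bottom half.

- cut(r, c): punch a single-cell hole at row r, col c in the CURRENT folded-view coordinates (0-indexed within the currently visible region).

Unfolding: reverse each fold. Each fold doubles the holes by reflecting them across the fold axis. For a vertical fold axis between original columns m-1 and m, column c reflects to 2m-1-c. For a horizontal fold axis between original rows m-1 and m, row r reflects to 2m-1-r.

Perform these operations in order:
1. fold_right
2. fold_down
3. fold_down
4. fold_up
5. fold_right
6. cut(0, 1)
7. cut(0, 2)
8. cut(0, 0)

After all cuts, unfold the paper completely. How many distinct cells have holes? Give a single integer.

Answer: 96

Derivation:
Op 1 fold_right: fold axis v@8; visible region now rows[0,8) x cols[8,16) = 8x8
Op 2 fold_down: fold axis h@4; visible region now rows[4,8) x cols[8,16) = 4x8
Op 3 fold_down: fold axis h@6; visible region now rows[6,8) x cols[8,16) = 2x8
Op 4 fold_up: fold axis h@7; visible region now rows[6,7) x cols[8,16) = 1x8
Op 5 fold_right: fold axis v@12; visible region now rows[6,7) x cols[12,16) = 1x4
Op 6 cut(0, 1): punch at orig (6,13); cuts so far [(6, 13)]; region rows[6,7) x cols[12,16) = 1x4
Op 7 cut(0, 2): punch at orig (6,14); cuts so far [(6, 13), (6, 14)]; region rows[6,7) x cols[12,16) = 1x4
Op 8 cut(0, 0): punch at orig (6,12); cuts so far [(6, 12), (6, 13), (6, 14)]; region rows[6,7) x cols[12,16) = 1x4
Unfold 1 (reflect across v@12): 6 holes -> [(6, 9), (6, 10), (6, 11), (6, 12), (6, 13), (6, 14)]
Unfold 2 (reflect across h@7): 12 holes -> [(6, 9), (6, 10), (6, 11), (6, 12), (6, 13), (6, 14), (7, 9), (7, 10), (7, 11), (7, 12), (7, 13), (7, 14)]
Unfold 3 (reflect across h@6): 24 holes -> [(4, 9), (4, 10), (4, 11), (4, 12), (4, 13), (4, 14), (5, 9), (5, 10), (5, 11), (5, 12), (5, 13), (5, 14), (6, 9), (6, 10), (6, 11), (6, 12), (6, 13), (6, 14), (7, 9), (7, 10), (7, 11), (7, 12), (7, 13), (7, 14)]
Unfold 4 (reflect across h@4): 48 holes -> [(0, 9), (0, 10), (0, 11), (0, 12), (0, 13), (0, 14), (1, 9), (1, 10), (1, 11), (1, 12), (1, 13), (1, 14), (2, 9), (2, 10), (2, 11), (2, 12), (2, 13), (2, 14), (3, 9), (3, 10), (3, 11), (3, 12), (3, 13), (3, 14), (4, 9), (4, 10), (4, 11), (4, 12), (4, 13), (4, 14), (5, 9), (5, 10), (5, 11), (5, 12), (5, 13), (5, 14), (6, 9), (6, 10), (6, 11), (6, 12), (6, 13), (6, 14), (7, 9), (7, 10), (7, 11), (7, 12), (7, 13), (7, 14)]
Unfold 5 (reflect across v@8): 96 holes -> [(0, 1), (0, 2), (0, 3), (0, 4), (0, 5), (0, 6), (0, 9), (0, 10), (0, 11), (0, 12), (0, 13), (0, 14), (1, 1), (1, 2), (1, 3), (1, 4), (1, 5), (1, 6), (1, 9), (1, 10), (1, 11), (1, 12), (1, 13), (1, 14), (2, 1), (2, 2), (2, 3), (2, 4), (2, 5), (2, 6), (2, 9), (2, 10), (2, 11), (2, 12), (2, 13), (2, 14), (3, 1), (3, 2), (3, 3), (3, 4), (3, 5), (3, 6), (3, 9), (3, 10), (3, 11), (3, 12), (3, 13), (3, 14), (4, 1), (4, 2), (4, 3), (4, 4), (4, 5), (4, 6), (4, 9), (4, 10), (4, 11), (4, 12), (4, 13), (4, 14), (5, 1), (5, 2), (5, 3), (5, 4), (5, 5), (5, 6), (5, 9), (5, 10), (5, 11), (5, 12), (5, 13), (5, 14), (6, 1), (6, 2), (6, 3), (6, 4), (6, 5), (6, 6), (6, 9), (6, 10), (6, 11), (6, 12), (6, 13), (6, 14), (7, 1), (7, 2), (7, 3), (7, 4), (7, 5), (7, 6), (7, 9), (7, 10), (7, 11), (7, 12), (7, 13), (7, 14)]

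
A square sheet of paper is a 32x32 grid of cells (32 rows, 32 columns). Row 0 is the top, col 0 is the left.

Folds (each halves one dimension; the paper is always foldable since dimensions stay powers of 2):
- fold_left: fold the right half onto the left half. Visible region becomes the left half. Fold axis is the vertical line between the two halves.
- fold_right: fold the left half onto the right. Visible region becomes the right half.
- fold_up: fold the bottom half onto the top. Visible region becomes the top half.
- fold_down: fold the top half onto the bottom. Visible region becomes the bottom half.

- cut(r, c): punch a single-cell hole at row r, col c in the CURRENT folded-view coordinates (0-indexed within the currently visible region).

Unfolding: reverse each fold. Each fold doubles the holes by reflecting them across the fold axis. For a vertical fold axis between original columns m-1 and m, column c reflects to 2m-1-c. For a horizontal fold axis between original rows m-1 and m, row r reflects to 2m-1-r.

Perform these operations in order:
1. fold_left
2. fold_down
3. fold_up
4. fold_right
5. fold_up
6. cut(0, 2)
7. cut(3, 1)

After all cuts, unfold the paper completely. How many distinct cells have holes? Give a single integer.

Answer: 64

Derivation:
Op 1 fold_left: fold axis v@16; visible region now rows[0,32) x cols[0,16) = 32x16
Op 2 fold_down: fold axis h@16; visible region now rows[16,32) x cols[0,16) = 16x16
Op 3 fold_up: fold axis h@24; visible region now rows[16,24) x cols[0,16) = 8x16
Op 4 fold_right: fold axis v@8; visible region now rows[16,24) x cols[8,16) = 8x8
Op 5 fold_up: fold axis h@20; visible region now rows[16,20) x cols[8,16) = 4x8
Op 6 cut(0, 2): punch at orig (16,10); cuts so far [(16, 10)]; region rows[16,20) x cols[8,16) = 4x8
Op 7 cut(3, 1): punch at orig (19,9); cuts so far [(16, 10), (19, 9)]; region rows[16,20) x cols[8,16) = 4x8
Unfold 1 (reflect across h@20): 4 holes -> [(16, 10), (19, 9), (20, 9), (23, 10)]
Unfold 2 (reflect across v@8): 8 holes -> [(16, 5), (16, 10), (19, 6), (19, 9), (20, 6), (20, 9), (23, 5), (23, 10)]
Unfold 3 (reflect across h@24): 16 holes -> [(16, 5), (16, 10), (19, 6), (19, 9), (20, 6), (20, 9), (23, 5), (23, 10), (24, 5), (24, 10), (27, 6), (27, 9), (28, 6), (28, 9), (31, 5), (31, 10)]
Unfold 4 (reflect across h@16): 32 holes -> [(0, 5), (0, 10), (3, 6), (3, 9), (4, 6), (4, 9), (7, 5), (7, 10), (8, 5), (8, 10), (11, 6), (11, 9), (12, 6), (12, 9), (15, 5), (15, 10), (16, 5), (16, 10), (19, 6), (19, 9), (20, 6), (20, 9), (23, 5), (23, 10), (24, 5), (24, 10), (27, 6), (27, 9), (28, 6), (28, 9), (31, 5), (31, 10)]
Unfold 5 (reflect across v@16): 64 holes -> [(0, 5), (0, 10), (0, 21), (0, 26), (3, 6), (3, 9), (3, 22), (3, 25), (4, 6), (4, 9), (4, 22), (4, 25), (7, 5), (7, 10), (7, 21), (7, 26), (8, 5), (8, 10), (8, 21), (8, 26), (11, 6), (11, 9), (11, 22), (11, 25), (12, 6), (12, 9), (12, 22), (12, 25), (15, 5), (15, 10), (15, 21), (15, 26), (16, 5), (16, 10), (16, 21), (16, 26), (19, 6), (19, 9), (19, 22), (19, 25), (20, 6), (20, 9), (20, 22), (20, 25), (23, 5), (23, 10), (23, 21), (23, 26), (24, 5), (24, 10), (24, 21), (24, 26), (27, 6), (27, 9), (27, 22), (27, 25), (28, 6), (28, 9), (28, 22), (28, 25), (31, 5), (31, 10), (31, 21), (31, 26)]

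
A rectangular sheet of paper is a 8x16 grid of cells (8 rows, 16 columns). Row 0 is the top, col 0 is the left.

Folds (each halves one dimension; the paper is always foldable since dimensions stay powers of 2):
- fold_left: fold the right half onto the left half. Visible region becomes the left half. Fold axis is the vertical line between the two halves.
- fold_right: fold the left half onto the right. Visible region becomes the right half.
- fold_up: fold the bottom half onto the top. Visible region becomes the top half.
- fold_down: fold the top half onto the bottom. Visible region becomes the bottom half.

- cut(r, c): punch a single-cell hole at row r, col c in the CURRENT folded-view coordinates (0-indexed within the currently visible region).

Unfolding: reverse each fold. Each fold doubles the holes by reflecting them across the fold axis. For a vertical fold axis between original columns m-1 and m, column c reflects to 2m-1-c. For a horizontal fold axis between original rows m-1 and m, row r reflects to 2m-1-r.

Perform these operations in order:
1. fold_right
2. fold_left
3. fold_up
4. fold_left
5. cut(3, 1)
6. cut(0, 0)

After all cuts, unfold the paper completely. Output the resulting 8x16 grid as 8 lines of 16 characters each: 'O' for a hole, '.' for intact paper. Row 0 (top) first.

Answer: O..OO..OO..OO..O
................
................
.OO..OO..OO..OO.
.OO..OO..OO..OO.
................
................
O..OO..OO..OO..O

Derivation:
Op 1 fold_right: fold axis v@8; visible region now rows[0,8) x cols[8,16) = 8x8
Op 2 fold_left: fold axis v@12; visible region now rows[0,8) x cols[8,12) = 8x4
Op 3 fold_up: fold axis h@4; visible region now rows[0,4) x cols[8,12) = 4x4
Op 4 fold_left: fold axis v@10; visible region now rows[0,4) x cols[8,10) = 4x2
Op 5 cut(3, 1): punch at orig (3,9); cuts so far [(3, 9)]; region rows[0,4) x cols[8,10) = 4x2
Op 6 cut(0, 0): punch at orig (0,8); cuts so far [(0, 8), (3, 9)]; region rows[0,4) x cols[8,10) = 4x2
Unfold 1 (reflect across v@10): 4 holes -> [(0, 8), (0, 11), (3, 9), (3, 10)]
Unfold 2 (reflect across h@4): 8 holes -> [(0, 8), (0, 11), (3, 9), (3, 10), (4, 9), (4, 10), (7, 8), (7, 11)]
Unfold 3 (reflect across v@12): 16 holes -> [(0, 8), (0, 11), (0, 12), (0, 15), (3, 9), (3, 10), (3, 13), (3, 14), (4, 9), (4, 10), (4, 13), (4, 14), (7, 8), (7, 11), (7, 12), (7, 15)]
Unfold 4 (reflect across v@8): 32 holes -> [(0, 0), (0, 3), (0, 4), (0, 7), (0, 8), (0, 11), (0, 12), (0, 15), (3, 1), (3, 2), (3, 5), (3, 6), (3, 9), (3, 10), (3, 13), (3, 14), (4, 1), (4, 2), (4, 5), (4, 6), (4, 9), (4, 10), (4, 13), (4, 14), (7, 0), (7, 3), (7, 4), (7, 7), (7, 8), (7, 11), (7, 12), (7, 15)]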